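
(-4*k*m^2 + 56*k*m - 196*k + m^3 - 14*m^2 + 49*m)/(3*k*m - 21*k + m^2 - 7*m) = (-4*k*m + 28*k + m^2 - 7*m)/(3*k + m)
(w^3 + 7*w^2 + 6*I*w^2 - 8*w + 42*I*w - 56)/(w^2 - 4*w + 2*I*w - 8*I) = (w^2 + w*(7 + 4*I) + 28*I)/(w - 4)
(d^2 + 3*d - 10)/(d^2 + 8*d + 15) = (d - 2)/(d + 3)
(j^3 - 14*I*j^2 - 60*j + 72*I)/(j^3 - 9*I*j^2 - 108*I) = (j - 2*I)/(j + 3*I)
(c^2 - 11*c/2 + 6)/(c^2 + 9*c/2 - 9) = (c - 4)/(c + 6)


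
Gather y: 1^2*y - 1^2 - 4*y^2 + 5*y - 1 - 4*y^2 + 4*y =-8*y^2 + 10*y - 2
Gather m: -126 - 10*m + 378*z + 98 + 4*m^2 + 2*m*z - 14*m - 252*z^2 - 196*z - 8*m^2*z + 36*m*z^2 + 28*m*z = m^2*(4 - 8*z) + m*(36*z^2 + 30*z - 24) - 252*z^2 + 182*z - 28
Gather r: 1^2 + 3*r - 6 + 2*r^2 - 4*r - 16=2*r^2 - r - 21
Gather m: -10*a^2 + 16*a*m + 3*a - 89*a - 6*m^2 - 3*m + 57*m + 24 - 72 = -10*a^2 - 86*a - 6*m^2 + m*(16*a + 54) - 48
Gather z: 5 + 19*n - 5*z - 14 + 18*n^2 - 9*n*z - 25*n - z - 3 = 18*n^2 - 6*n + z*(-9*n - 6) - 12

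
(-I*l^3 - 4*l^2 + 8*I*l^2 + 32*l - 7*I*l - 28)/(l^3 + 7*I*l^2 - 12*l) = (-I*l^3 + l^2*(-4 + 8*I) + l*(32 - 7*I) - 28)/(l*(l^2 + 7*I*l - 12))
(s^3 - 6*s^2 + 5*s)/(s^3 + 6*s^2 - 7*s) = (s - 5)/(s + 7)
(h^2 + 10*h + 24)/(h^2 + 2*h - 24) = (h + 4)/(h - 4)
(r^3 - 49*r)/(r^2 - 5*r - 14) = r*(r + 7)/(r + 2)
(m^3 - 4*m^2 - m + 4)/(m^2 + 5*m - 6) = (m^2 - 3*m - 4)/(m + 6)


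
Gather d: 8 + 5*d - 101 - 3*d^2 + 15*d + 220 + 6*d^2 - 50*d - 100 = 3*d^2 - 30*d + 27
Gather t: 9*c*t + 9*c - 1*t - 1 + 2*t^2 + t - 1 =9*c*t + 9*c + 2*t^2 - 2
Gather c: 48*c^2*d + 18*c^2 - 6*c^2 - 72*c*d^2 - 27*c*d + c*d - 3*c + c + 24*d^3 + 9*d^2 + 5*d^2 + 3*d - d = c^2*(48*d + 12) + c*(-72*d^2 - 26*d - 2) + 24*d^3 + 14*d^2 + 2*d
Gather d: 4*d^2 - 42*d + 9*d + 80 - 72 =4*d^2 - 33*d + 8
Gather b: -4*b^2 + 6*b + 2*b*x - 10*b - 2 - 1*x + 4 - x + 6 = -4*b^2 + b*(2*x - 4) - 2*x + 8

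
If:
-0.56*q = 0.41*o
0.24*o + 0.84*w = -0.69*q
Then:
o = 3.16767676767677*w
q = -2.31919191919192*w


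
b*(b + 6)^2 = b^3 + 12*b^2 + 36*b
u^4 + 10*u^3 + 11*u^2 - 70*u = u*(u - 2)*(u + 5)*(u + 7)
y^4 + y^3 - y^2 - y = y*(y - 1)*(y + 1)^2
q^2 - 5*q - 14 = (q - 7)*(q + 2)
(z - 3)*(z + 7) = z^2 + 4*z - 21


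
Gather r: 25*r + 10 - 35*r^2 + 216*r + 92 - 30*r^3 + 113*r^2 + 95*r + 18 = -30*r^3 + 78*r^2 + 336*r + 120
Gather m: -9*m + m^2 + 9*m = m^2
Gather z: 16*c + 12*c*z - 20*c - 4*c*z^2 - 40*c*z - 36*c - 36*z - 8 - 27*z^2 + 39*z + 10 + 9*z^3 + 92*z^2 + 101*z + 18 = -40*c + 9*z^3 + z^2*(65 - 4*c) + z*(104 - 28*c) + 20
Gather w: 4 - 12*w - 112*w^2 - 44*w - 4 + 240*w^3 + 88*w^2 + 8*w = 240*w^3 - 24*w^2 - 48*w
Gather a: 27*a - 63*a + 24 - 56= -36*a - 32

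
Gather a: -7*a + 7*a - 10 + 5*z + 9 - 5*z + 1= 0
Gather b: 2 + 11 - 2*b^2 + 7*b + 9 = -2*b^2 + 7*b + 22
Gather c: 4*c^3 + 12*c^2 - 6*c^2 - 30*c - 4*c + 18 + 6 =4*c^3 + 6*c^2 - 34*c + 24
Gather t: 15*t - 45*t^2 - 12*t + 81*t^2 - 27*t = 36*t^2 - 24*t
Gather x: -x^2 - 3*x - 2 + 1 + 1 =-x^2 - 3*x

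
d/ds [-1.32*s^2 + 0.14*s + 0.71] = 0.14 - 2.64*s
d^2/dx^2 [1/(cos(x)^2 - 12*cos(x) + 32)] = (-4*sin(x)^4 + 18*sin(x)^2 - 429*cos(x) + 9*cos(3*x) + 210)/((cos(x) - 8)^3*(cos(x) - 4)^3)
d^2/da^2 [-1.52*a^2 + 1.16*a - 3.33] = -3.04000000000000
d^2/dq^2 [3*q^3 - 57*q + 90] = 18*q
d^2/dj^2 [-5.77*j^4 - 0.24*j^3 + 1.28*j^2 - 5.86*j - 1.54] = -69.24*j^2 - 1.44*j + 2.56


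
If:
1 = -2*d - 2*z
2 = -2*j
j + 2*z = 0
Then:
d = -1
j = -1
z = 1/2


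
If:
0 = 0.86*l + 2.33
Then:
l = -2.71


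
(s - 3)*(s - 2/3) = s^2 - 11*s/3 + 2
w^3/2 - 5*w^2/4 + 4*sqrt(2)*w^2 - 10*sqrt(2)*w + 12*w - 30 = (w/2 + sqrt(2))*(w - 5/2)*(w + 6*sqrt(2))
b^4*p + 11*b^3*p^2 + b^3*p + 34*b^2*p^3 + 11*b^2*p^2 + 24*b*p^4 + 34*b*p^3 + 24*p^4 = (b + p)*(b + 4*p)*(b + 6*p)*(b*p + p)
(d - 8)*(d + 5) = d^2 - 3*d - 40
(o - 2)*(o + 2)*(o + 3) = o^3 + 3*o^2 - 4*o - 12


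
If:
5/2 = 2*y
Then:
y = 5/4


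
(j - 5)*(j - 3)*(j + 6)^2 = j^4 + 4*j^3 - 45*j^2 - 108*j + 540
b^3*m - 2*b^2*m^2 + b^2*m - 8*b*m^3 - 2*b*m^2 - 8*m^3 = (b - 4*m)*(b + 2*m)*(b*m + m)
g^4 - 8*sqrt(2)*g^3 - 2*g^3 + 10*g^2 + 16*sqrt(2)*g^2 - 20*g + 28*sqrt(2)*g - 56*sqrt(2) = (g - 2)*(g - 7*sqrt(2))*(g - 2*sqrt(2))*(g + sqrt(2))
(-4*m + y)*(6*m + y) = -24*m^2 + 2*m*y + y^2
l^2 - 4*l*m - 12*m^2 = (l - 6*m)*(l + 2*m)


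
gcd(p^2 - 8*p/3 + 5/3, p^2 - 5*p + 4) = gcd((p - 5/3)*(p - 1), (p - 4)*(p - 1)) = p - 1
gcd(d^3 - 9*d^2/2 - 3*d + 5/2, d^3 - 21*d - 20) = d^2 - 4*d - 5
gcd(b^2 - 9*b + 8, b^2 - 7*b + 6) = b - 1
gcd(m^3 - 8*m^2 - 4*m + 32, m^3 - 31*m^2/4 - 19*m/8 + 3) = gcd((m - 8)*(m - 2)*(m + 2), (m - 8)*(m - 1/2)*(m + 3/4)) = m - 8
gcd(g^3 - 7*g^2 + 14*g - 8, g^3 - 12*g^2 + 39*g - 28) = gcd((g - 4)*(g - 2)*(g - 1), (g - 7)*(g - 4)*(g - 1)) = g^2 - 5*g + 4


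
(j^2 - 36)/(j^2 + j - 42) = (j + 6)/(j + 7)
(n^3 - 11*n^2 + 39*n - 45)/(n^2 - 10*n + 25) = (n^2 - 6*n + 9)/(n - 5)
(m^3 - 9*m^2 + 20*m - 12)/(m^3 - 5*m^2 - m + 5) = (m^2 - 8*m + 12)/(m^2 - 4*m - 5)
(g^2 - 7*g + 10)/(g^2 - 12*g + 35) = (g - 2)/(g - 7)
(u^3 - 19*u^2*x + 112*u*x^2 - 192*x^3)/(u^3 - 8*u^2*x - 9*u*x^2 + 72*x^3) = (u - 8*x)/(u + 3*x)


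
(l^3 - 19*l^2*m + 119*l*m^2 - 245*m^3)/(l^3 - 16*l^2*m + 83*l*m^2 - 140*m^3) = (l - 7*m)/(l - 4*m)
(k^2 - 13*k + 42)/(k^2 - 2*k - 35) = (k - 6)/(k + 5)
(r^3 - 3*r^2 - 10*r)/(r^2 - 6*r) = (r^2 - 3*r - 10)/(r - 6)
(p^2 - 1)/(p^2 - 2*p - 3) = (p - 1)/(p - 3)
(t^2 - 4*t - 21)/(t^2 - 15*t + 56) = (t + 3)/(t - 8)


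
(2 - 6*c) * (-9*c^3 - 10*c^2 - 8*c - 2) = 54*c^4 + 42*c^3 + 28*c^2 - 4*c - 4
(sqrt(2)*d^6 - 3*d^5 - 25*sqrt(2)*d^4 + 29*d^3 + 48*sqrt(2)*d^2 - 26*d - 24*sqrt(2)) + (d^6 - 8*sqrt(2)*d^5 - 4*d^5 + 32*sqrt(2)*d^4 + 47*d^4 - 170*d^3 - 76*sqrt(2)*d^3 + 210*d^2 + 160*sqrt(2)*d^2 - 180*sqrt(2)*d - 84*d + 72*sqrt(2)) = d^6 + sqrt(2)*d^6 - 8*sqrt(2)*d^5 - 7*d^5 + 7*sqrt(2)*d^4 + 47*d^4 - 141*d^3 - 76*sqrt(2)*d^3 + 210*d^2 + 208*sqrt(2)*d^2 - 180*sqrt(2)*d - 110*d + 48*sqrt(2)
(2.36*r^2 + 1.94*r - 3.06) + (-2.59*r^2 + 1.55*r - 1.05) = -0.23*r^2 + 3.49*r - 4.11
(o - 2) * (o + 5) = o^2 + 3*o - 10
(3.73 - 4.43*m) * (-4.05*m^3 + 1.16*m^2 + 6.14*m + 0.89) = 17.9415*m^4 - 20.2453*m^3 - 22.8734*m^2 + 18.9595*m + 3.3197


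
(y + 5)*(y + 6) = y^2 + 11*y + 30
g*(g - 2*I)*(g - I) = g^3 - 3*I*g^2 - 2*g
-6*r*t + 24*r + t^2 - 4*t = (-6*r + t)*(t - 4)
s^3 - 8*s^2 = s^2*(s - 8)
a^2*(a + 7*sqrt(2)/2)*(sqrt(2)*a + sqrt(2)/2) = sqrt(2)*a^4 + sqrt(2)*a^3/2 + 7*a^3 + 7*a^2/2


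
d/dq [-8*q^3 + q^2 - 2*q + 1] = -24*q^2 + 2*q - 2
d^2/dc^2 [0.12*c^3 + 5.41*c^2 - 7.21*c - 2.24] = 0.72*c + 10.82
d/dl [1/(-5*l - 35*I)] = 1/(5*(l + 7*I)^2)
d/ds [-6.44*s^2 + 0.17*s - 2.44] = 0.17 - 12.88*s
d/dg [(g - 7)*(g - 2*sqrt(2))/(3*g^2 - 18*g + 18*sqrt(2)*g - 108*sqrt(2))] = (g^2 + 8*sqrt(2)*g^2 - 100*sqrt(2)*g - 24 + 336*sqrt(2))/(3*(g^4 - 12*g^3 + 12*sqrt(2)*g^3 - 144*sqrt(2)*g^2 + 108*g^2 - 864*g + 432*sqrt(2)*g + 2592))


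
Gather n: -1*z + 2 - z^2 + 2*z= -z^2 + z + 2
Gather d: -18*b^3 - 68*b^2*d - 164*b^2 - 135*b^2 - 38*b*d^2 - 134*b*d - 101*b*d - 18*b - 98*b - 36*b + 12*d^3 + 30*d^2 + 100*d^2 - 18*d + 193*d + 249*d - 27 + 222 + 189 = -18*b^3 - 299*b^2 - 152*b + 12*d^3 + d^2*(130 - 38*b) + d*(-68*b^2 - 235*b + 424) + 384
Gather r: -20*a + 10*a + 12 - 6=6 - 10*a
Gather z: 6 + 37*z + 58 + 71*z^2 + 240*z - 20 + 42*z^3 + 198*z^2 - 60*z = 42*z^3 + 269*z^2 + 217*z + 44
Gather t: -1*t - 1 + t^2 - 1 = t^2 - t - 2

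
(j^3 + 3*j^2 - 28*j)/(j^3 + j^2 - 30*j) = (j^2 + 3*j - 28)/(j^2 + j - 30)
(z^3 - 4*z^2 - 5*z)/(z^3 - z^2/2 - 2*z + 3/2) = 2*z*(z^2 - 4*z - 5)/(2*z^3 - z^2 - 4*z + 3)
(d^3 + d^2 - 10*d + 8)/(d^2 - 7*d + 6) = (d^2 + 2*d - 8)/(d - 6)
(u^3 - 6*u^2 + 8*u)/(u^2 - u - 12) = u*(u - 2)/(u + 3)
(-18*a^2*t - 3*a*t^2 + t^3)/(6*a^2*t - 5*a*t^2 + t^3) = (-18*a^2 - 3*a*t + t^2)/(6*a^2 - 5*a*t + t^2)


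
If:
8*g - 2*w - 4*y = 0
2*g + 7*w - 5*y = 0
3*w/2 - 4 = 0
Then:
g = 19/6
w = 8/3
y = 5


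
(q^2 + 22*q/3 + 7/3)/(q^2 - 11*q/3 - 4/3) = (q + 7)/(q - 4)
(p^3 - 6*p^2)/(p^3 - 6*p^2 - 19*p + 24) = p^2*(p - 6)/(p^3 - 6*p^2 - 19*p + 24)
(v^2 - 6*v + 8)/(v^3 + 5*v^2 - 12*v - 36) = (v^2 - 6*v + 8)/(v^3 + 5*v^2 - 12*v - 36)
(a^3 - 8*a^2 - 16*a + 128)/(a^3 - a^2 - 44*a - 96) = (a - 4)/(a + 3)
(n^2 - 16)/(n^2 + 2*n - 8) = (n - 4)/(n - 2)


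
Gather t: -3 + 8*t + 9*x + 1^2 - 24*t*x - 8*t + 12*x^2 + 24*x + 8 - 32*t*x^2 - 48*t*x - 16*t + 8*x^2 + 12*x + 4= t*(-32*x^2 - 72*x - 16) + 20*x^2 + 45*x + 10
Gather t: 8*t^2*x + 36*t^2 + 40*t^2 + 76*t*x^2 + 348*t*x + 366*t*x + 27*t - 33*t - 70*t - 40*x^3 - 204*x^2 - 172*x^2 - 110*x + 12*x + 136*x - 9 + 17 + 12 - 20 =t^2*(8*x + 76) + t*(76*x^2 + 714*x - 76) - 40*x^3 - 376*x^2 + 38*x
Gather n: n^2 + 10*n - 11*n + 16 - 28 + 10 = n^2 - n - 2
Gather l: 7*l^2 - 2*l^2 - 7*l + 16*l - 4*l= 5*l^2 + 5*l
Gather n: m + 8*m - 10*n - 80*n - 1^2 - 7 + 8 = 9*m - 90*n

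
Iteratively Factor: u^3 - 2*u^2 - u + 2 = (u - 1)*(u^2 - u - 2) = (u - 1)*(u + 1)*(u - 2)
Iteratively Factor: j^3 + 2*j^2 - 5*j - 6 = (j - 2)*(j^2 + 4*j + 3) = (j - 2)*(j + 1)*(j + 3)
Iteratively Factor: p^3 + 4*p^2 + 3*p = (p + 3)*(p^2 + p) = p*(p + 3)*(p + 1)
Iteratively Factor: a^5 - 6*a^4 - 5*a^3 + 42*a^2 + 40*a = (a + 1)*(a^4 - 7*a^3 + 2*a^2 + 40*a) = (a + 1)*(a + 2)*(a^3 - 9*a^2 + 20*a) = a*(a + 1)*(a + 2)*(a^2 - 9*a + 20) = a*(a - 5)*(a + 1)*(a + 2)*(a - 4)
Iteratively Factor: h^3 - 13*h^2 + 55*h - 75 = (h - 5)*(h^2 - 8*h + 15) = (h - 5)*(h - 3)*(h - 5)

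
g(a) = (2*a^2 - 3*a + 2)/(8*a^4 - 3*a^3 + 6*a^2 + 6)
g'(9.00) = 0.00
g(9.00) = 0.00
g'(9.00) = 0.00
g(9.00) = 0.00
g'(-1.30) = 0.27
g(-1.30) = 0.20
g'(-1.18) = 0.32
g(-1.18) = 0.24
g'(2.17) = -0.02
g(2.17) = 0.03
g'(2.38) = -0.01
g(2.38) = 0.02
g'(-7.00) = 0.00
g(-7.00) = 0.01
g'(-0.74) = 0.39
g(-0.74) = 0.41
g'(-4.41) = 0.01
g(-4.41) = 0.02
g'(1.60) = -0.02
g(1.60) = 0.04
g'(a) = (4*a - 3)/(8*a^4 - 3*a^3 + 6*a^2 + 6) + (2*a^2 - 3*a + 2)*(-32*a^3 + 9*a^2 - 12*a)/(8*a^4 - 3*a^3 + 6*a^2 + 6)^2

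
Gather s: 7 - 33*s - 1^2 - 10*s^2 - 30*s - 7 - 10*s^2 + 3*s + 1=-20*s^2 - 60*s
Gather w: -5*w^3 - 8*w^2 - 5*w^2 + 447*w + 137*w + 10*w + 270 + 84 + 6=-5*w^3 - 13*w^2 + 594*w + 360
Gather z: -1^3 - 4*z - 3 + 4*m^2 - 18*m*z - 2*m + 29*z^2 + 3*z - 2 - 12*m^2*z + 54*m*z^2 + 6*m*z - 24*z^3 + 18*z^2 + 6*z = 4*m^2 - 2*m - 24*z^3 + z^2*(54*m + 47) + z*(-12*m^2 - 12*m + 5) - 6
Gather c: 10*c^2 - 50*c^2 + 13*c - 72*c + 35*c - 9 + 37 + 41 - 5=-40*c^2 - 24*c + 64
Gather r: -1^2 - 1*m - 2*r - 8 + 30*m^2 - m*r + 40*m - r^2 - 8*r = 30*m^2 + 39*m - r^2 + r*(-m - 10) - 9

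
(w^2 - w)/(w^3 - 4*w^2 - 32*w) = (1 - w)/(-w^2 + 4*w + 32)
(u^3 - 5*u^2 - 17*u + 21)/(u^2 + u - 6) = (u^2 - 8*u + 7)/(u - 2)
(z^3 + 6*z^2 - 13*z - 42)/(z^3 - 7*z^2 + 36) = (z + 7)/(z - 6)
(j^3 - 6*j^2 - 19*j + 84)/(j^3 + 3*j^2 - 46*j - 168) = (j - 3)/(j + 6)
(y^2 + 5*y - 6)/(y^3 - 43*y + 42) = (y + 6)/(y^2 + y - 42)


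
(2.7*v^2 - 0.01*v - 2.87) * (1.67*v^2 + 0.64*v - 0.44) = 4.509*v^4 + 1.7113*v^3 - 5.9873*v^2 - 1.8324*v + 1.2628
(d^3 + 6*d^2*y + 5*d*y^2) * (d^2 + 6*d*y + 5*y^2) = d^5 + 12*d^4*y + 46*d^3*y^2 + 60*d^2*y^3 + 25*d*y^4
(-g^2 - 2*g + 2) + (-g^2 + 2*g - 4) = -2*g^2 - 2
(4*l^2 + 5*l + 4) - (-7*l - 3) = 4*l^2 + 12*l + 7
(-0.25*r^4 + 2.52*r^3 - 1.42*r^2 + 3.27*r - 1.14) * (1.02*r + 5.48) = -0.255*r^5 + 1.2004*r^4 + 12.3612*r^3 - 4.4462*r^2 + 16.7568*r - 6.2472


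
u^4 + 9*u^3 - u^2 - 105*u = u*(u - 3)*(u + 5)*(u + 7)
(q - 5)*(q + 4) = q^2 - q - 20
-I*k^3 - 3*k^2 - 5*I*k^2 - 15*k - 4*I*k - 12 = (k + 4)*(k - 3*I)*(-I*k - I)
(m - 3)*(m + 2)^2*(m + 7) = m^4 + 8*m^3 - m^2 - 68*m - 84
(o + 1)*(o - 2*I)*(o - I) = o^3 + o^2 - 3*I*o^2 - 2*o - 3*I*o - 2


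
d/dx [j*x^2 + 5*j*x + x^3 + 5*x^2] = 2*j*x + 5*j + 3*x^2 + 10*x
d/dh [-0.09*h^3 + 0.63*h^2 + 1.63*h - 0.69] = -0.27*h^2 + 1.26*h + 1.63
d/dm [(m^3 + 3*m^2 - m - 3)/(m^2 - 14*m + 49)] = (m^3 - 21*m^2 - 41*m + 13)/(m^3 - 21*m^2 + 147*m - 343)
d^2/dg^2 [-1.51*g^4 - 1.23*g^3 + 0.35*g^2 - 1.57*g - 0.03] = -18.12*g^2 - 7.38*g + 0.7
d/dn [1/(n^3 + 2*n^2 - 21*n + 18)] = (-3*n^2 - 4*n + 21)/(n^3 + 2*n^2 - 21*n + 18)^2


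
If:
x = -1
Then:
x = -1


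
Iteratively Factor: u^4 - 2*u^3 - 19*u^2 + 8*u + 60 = (u - 5)*(u^3 + 3*u^2 - 4*u - 12) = (u - 5)*(u + 2)*(u^2 + u - 6) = (u - 5)*(u + 2)*(u + 3)*(u - 2)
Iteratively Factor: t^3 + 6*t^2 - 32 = (t + 4)*(t^2 + 2*t - 8) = (t - 2)*(t + 4)*(t + 4)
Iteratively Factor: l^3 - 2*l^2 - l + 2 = (l - 2)*(l^2 - 1) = (l - 2)*(l - 1)*(l + 1)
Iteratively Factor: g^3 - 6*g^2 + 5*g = (g - 1)*(g^2 - 5*g) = g*(g - 1)*(g - 5)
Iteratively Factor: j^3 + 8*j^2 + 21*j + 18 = (j + 2)*(j^2 + 6*j + 9) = (j + 2)*(j + 3)*(j + 3)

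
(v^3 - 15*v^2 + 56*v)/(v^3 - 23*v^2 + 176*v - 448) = v/(v - 8)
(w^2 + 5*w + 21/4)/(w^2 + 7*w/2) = (w + 3/2)/w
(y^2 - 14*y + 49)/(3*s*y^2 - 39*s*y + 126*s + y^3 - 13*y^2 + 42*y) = (y - 7)/(3*s*y - 18*s + y^2 - 6*y)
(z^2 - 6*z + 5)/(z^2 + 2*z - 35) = (z - 1)/(z + 7)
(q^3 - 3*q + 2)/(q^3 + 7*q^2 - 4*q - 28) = (q^2 - 2*q + 1)/(q^2 + 5*q - 14)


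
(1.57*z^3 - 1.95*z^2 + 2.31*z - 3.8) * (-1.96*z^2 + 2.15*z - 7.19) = -3.0772*z^5 + 7.1975*z^4 - 20.0084*z^3 + 26.435*z^2 - 24.7789*z + 27.322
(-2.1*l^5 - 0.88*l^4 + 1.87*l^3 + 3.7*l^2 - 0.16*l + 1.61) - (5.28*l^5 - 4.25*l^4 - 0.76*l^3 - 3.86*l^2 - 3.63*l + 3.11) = -7.38*l^5 + 3.37*l^4 + 2.63*l^3 + 7.56*l^2 + 3.47*l - 1.5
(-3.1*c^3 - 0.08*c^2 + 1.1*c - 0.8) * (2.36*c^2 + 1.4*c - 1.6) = -7.316*c^5 - 4.5288*c^4 + 7.444*c^3 - 0.22*c^2 - 2.88*c + 1.28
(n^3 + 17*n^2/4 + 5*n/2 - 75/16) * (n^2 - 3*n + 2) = n^5 + 5*n^4/4 - 33*n^3/4 - 59*n^2/16 + 305*n/16 - 75/8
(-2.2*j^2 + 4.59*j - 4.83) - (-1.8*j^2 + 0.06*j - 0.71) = -0.4*j^2 + 4.53*j - 4.12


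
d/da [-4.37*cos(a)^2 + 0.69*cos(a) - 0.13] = (8.74*cos(a) - 0.69)*sin(a)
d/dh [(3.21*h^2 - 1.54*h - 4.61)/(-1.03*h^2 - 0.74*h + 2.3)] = (-3.9616*h^2 + 5.2694*h - 6.9534)/(1.0609*h^4 + 1.5244*h^3 - 4.1904*h^2 - 3.404*h + 5.29)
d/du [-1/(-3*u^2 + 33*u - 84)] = (11 - 2*u)/(3*(u^2 - 11*u + 28)^2)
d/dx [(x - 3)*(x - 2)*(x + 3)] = 3*x^2 - 4*x - 9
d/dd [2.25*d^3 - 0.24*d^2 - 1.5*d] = 6.75*d^2 - 0.48*d - 1.5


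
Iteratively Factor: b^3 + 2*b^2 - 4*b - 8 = (b + 2)*(b^2 - 4) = (b + 2)^2*(b - 2)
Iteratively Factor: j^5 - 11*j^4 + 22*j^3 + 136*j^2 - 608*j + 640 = (j - 5)*(j^4 - 6*j^3 - 8*j^2 + 96*j - 128) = (j - 5)*(j - 4)*(j^3 - 2*j^2 - 16*j + 32) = (j - 5)*(j - 4)^2*(j^2 + 2*j - 8) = (j - 5)*(j - 4)^2*(j - 2)*(j + 4)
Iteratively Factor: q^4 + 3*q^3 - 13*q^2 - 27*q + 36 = (q + 3)*(q^3 - 13*q + 12) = (q - 1)*(q + 3)*(q^2 + q - 12) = (q - 1)*(q + 3)*(q + 4)*(q - 3)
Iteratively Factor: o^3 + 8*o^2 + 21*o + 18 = (o + 3)*(o^2 + 5*o + 6) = (o + 3)^2*(o + 2)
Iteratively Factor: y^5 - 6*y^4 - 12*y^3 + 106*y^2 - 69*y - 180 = (y + 1)*(y^4 - 7*y^3 - 5*y^2 + 111*y - 180) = (y + 1)*(y + 4)*(y^3 - 11*y^2 + 39*y - 45) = (y - 3)*(y + 1)*(y + 4)*(y^2 - 8*y + 15) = (y - 3)^2*(y + 1)*(y + 4)*(y - 5)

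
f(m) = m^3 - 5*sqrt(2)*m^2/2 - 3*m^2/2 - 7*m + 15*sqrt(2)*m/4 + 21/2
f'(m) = 3*m^2 - 5*sqrt(2)*m - 3*m - 7 + 15*sqrt(2)/4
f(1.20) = 2.94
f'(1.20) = -9.46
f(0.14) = 10.17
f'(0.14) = -3.05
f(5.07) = 2.78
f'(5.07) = 24.36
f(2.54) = -9.91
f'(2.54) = -7.92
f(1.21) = 2.85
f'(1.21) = -9.49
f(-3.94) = -122.15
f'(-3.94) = 84.55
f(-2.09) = -17.08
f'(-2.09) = 32.46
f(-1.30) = 2.00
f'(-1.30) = 16.47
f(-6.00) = -376.60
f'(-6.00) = 166.73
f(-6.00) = -376.60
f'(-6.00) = 166.73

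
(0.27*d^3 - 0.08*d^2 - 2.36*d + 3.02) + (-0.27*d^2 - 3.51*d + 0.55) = 0.27*d^3 - 0.35*d^2 - 5.87*d + 3.57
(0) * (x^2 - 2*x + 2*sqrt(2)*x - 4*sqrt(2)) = 0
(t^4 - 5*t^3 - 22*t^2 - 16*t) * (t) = t^5 - 5*t^4 - 22*t^3 - 16*t^2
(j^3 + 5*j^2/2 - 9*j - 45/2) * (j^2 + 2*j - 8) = j^5 + 9*j^4/2 - 12*j^3 - 121*j^2/2 + 27*j + 180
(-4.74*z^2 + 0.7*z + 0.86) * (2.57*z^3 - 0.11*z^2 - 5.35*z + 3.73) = -12.1818*z^5 + 2.3204*z^4 + 27.4922*z^3 - 21.5198*z^2 - 1.99*z + 3.2078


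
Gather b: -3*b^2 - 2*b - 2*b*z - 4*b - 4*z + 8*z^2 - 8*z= -3*b^2 + b*(-2*z - 6) + 8*z^2 - 12*z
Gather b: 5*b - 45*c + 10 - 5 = 5*b - 45*c + 5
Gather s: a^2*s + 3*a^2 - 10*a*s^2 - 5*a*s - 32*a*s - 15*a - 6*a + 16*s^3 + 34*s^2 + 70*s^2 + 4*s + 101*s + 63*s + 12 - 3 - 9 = 3*a^2 - 21*a + 16*s^3 + s^2*(104 - 10*a) + s*(a^2 - 37*a + 168)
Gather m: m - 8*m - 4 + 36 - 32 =-7*m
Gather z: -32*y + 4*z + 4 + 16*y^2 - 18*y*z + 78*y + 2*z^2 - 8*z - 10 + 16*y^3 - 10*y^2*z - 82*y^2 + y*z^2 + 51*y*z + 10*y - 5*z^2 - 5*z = 16*y^3 - 66*y^2 + 56*y + z^2*(y - 3) + z*(-10*y^2 + 33*y - 9) - 6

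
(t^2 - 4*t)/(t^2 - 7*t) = (t - 4)/(t - 7)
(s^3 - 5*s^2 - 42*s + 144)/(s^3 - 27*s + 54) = (s - 8)/(s - 3)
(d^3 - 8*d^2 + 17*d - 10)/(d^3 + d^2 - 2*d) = (d^2 - 7*d + 10)/(d*(d + 2))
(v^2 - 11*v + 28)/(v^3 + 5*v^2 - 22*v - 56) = (v - 7)/(v^2 + 9*v + 14)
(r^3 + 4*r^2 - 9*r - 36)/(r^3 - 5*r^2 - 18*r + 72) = (r + 3)/(r - 6)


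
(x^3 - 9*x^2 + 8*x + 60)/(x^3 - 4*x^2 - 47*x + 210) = (x + 2)/(x + 7)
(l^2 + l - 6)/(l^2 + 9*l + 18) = (l - 2)/(l + 6)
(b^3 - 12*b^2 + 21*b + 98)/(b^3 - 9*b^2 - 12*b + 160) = (b^3 - 12*b^2 + 21*b + 98)/(b^3 - 9*b^2 - 12*b + 160)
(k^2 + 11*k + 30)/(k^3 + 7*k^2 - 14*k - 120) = 1/(k - 4)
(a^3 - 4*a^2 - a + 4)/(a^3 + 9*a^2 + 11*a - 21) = (a^2 - 3*a - 4)/(a^2 + 10*a + 21)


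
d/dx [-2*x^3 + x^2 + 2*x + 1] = -6*x^2 + 2*x + 2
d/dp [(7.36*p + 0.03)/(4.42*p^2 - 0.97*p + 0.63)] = (-32.5312*p^2 - 0.2652*p + 4.6659)/(19.5364*p^4 - 8.5748*p^3 + 6.5101*p^2 - 1.2222*p + 0.3969)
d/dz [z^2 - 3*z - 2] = 2*z - 3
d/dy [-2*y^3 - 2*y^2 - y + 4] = -6*y^2 - 4*y - 1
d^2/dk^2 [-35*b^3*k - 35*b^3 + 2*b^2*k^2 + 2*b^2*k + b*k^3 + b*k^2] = 2*b*(2*b + 3*k + 1)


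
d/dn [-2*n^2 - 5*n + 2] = -4*n - 5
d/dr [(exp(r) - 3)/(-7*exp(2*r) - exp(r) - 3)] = ((exp(r) - 3)*(14*exp(r) + 1) - 7*exp(2*r) - exp(r) - 3)*exp(r)/(7*exp(2*r) + exp(r) + 3)^2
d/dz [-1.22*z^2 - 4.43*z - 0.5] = -2.44*z - 4.43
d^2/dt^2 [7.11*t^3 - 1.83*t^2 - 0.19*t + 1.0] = 42.66*t - 3.66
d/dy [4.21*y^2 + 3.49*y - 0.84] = 8.42*y + 3.49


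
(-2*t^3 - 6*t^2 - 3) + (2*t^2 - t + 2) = -2*t^3 - 4*t^2 - t - 1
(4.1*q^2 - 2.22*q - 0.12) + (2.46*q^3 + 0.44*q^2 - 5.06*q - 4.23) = 2.46*q^3 + 4.54*q^2 - 7.28*q - 4.35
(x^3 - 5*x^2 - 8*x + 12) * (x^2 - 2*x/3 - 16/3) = x^5 - 17*x^4/3 - 10*x^3 + 44*x^2 + 104*x/3 - 64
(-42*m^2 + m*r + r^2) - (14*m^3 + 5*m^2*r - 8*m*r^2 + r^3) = -14*m^3 - 5*m^2*r - 42*m^2 + 8*m*r^2 + m*r - r^3 + r^2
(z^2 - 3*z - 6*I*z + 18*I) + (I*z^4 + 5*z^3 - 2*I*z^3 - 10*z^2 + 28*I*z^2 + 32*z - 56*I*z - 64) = I*z^4 + 5*z^3 - 2*I*z^3 - 9*z^2 + 28*I*z^2 + 29*z - 62*I*z - 64 + 18*I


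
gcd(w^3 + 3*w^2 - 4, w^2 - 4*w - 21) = 1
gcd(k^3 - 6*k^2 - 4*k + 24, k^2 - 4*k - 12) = k^2 - 4*k - 12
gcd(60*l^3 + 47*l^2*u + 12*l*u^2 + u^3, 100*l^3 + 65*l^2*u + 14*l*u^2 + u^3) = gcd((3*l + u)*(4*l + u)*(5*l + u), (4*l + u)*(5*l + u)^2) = 20*l^2 + 9*l*u + u^2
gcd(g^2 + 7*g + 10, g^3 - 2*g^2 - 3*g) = 1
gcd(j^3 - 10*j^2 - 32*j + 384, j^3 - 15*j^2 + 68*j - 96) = j - 8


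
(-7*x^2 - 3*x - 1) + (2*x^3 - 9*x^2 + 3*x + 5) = 2*x^3 - 16*x^2 + 4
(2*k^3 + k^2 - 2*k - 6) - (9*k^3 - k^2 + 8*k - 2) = -7*k^3 + 2*k^2 - 10*k - 4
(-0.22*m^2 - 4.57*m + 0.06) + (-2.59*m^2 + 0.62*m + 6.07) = -2.81*m^2 - 3.95*m + 6.13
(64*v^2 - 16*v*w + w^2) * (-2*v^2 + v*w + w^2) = -128*v^4 + 96*v^3*w + 46*v^2*w^2 - 15*v*w^3 + w^4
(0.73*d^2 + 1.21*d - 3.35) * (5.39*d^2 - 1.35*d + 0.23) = 3.9347*d^4 + 5.5364*d^3 - 19.5221*d^2 + 4.8008*d - 0.7705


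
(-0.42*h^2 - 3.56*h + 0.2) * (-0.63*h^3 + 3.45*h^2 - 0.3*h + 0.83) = 0.2646*h^5 + 0.7938*h^4 - 12.282*h^3 + 1.4094*h^2 - 3.0148*h + 0.166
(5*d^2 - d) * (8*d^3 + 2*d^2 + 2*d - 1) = 40*d^5 + 2*d^4 + 8*d^3 - 7*d^2 + d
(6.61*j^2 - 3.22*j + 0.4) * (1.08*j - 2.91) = 7.1388*j^3 - 22.7127*j^2 + 9.8022*j - 1.164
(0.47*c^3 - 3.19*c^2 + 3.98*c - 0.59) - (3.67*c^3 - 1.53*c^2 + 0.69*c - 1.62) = -3.2*c^3 - 1.66*c^2 + 3.29*c + 1.03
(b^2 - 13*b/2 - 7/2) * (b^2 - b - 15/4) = b^4 - 15*b^3/2 - 3*b^2/4 + 223*b/8 + 105/8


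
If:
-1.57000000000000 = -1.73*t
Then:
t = 0.91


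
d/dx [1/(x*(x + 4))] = 2*(-x - 2)/(x^2*(x^2 + 8*x + 16))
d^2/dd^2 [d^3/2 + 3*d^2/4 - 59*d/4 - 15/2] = 3*d + 3/2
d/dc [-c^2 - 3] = -2*c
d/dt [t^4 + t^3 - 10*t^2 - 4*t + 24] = 4*t^3 + 3*t^2 - 20*t - 4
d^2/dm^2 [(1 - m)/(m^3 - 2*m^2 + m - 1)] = 2*(-(m - 1)*(3*m^2 - 4*m + 1)^2 + (3*m^2 - 4*m + (m - 1)*(3*m - 2) + 1)*(m^3 - 2*m^2 + m - 1))/(m^3 - 2*m^2 + m - 1)^3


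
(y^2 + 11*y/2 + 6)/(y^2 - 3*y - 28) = (y + 3/2)/(y - 7)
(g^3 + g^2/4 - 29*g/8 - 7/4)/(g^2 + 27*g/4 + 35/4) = (g^2 - 3*g/2 - 1)/(g + 5)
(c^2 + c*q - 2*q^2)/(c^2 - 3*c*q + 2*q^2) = (-c - 2*q)/(-c + 2*q)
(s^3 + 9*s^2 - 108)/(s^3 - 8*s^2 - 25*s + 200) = (s^3 + 9*s^2 - 108)/(s^3 - 8*s^2 - 25*s + 200)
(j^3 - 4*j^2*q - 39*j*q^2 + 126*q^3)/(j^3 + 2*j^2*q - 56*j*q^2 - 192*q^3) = (-j^2 + 10*j*q - 21*q^2)/(-j^2 + 4*j*q + 32*q^2)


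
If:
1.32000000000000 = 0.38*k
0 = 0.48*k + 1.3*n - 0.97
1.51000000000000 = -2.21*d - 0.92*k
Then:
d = -2.13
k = 3.47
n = -0.54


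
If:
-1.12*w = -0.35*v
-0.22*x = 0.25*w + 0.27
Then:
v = -2.816*x - 3.456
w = -0.88*x - 1.08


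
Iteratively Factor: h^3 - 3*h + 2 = (h - 1)*(h^2 + h - 2) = (h - 1)*(h + 2)*(h - 1)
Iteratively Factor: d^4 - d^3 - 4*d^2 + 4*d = (d - 2)*(d^3 + d^2 - 2*d) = (d - 2)*(d - 1)*(d^2 + 2*d) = (d - 2)*(d - 1)*(d + 2)*(d)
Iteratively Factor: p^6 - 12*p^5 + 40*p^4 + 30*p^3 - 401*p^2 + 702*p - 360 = (p - 1)*(p^5 - 11*p^4 + 29*p^3 + 59*p^2 - 342*p + 360) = (p - 5)*(p - 1)*(p^4 - 6*p^3 - p^2 + 54*p - 72) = (p - 5)*(p - 3)*(p - 1)*(p^3 - 3*p^2 - 10*p + 24) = (p - 5)*(p - 3)*(p - 2)*(p - 1)*(p^2 - p - 12) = (p - 5)*(p - 4)*(p - 3)*(p - 2)*(p - 1)*(p + 3)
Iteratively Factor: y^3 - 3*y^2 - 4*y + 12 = (y - 3)*(y^2 - 4) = (y - 3)*(y - 2)*(y + 2)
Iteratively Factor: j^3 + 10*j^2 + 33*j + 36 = (j + 3)*(j^2 + 7*j + 12) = (j + 3)*(j + 4)*(j + 3)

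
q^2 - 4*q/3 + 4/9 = (q - 2/3)^2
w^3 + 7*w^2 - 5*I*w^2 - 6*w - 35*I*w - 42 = (w + 7)*(w - 3*I)*(w - 2*I)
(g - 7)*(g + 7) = g^2 - 49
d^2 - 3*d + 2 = (d - 2)*(d - 1)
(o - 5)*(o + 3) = o^2 - 2*o - 15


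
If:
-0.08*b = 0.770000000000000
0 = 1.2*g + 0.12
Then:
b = -9.62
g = -0.10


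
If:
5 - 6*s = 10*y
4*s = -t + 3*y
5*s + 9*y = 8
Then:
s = -35/4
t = 209/4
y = 23/4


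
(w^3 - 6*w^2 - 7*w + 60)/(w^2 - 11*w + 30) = (w^2 - w - 12)/(w - 6)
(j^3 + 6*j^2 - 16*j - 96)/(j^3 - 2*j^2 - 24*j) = (j^2 + 2*j - 24)/(j*(j - 6))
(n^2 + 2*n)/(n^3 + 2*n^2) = 1/n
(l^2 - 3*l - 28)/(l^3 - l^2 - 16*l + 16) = (l - 7)/(l^2 - 5*l + 4)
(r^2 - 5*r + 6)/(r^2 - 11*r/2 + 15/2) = 2*(r - 2)/(2*r - 5)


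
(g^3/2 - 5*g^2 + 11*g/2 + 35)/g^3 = (g^3 - 10*g^2 + 11*g + 70)/(2*g^3)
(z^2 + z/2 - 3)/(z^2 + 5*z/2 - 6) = (z + 2)/(z + 4)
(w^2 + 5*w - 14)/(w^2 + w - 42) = (w - 2)/(w - 6)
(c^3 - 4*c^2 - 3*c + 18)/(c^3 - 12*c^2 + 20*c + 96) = (c^2 - 6*c + 9)/(c^2 - 14*c + 48)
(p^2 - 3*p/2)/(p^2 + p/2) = (2*p - 3)/(2*p + 1)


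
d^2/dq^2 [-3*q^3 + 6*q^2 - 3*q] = 12 - 18*q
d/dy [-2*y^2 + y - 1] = 1 - 4*y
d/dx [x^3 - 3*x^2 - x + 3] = 3*x^2 - 6*x - 1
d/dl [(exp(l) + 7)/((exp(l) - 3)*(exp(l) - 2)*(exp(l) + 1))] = (-2*exp(3*l) - 17*exp(2*l) + 56*exp(l) - 1)*exp(l)/(exp(6*l) - 8*exp(5*l) + 18*exp(4*l) + 4*exp(3*l) - 47*exp(2*l) + 12*exp(l) + 36)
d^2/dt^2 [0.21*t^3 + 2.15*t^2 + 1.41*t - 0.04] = 1.26*t + 4.3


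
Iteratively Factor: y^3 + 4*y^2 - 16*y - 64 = (y - 4)*(y^2 + 8*y + 16) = (y - 4)*(y + 4)*(y + 4)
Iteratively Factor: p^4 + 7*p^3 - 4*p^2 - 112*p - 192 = (p + 3)*(p^3 + 4*p^2 - 16*p - 64) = (p + 3)*(p + 4)*(p^2 - 16) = (p - 4)*(p + 3)*(p + 4)*(p + 4)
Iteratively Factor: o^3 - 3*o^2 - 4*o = (o - 4)*(o^2 + o) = o*(o - 4)*(o + 1)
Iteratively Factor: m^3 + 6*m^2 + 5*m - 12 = (m + 3)*(m^2 + 3*m - 4) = (m - 1)*(m + 3)*(m + 4)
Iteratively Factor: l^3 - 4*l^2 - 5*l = (l)*(l^2 - 4*l - 5) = l*(l - 5)*(l + 1)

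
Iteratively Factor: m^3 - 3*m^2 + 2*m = (m)*(m^2 - 3*m + 2) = m*(m - 1)*(m - 2)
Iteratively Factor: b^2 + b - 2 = (b - 1)*(b + 2)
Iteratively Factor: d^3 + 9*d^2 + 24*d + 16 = (d + 4)*(d^2 + 5*d + 4) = (d + 1)*(d + 4)*(d + 4)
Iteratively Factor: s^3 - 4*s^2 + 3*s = (s)*(s^2 - 4*s + 3) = s*(s - 1)*(s - 3)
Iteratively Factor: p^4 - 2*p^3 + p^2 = (p)*(p^3 - 2*p^2 + p) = p*(p - 1)*(p^2 - p) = p*(p - 1)^2*(p)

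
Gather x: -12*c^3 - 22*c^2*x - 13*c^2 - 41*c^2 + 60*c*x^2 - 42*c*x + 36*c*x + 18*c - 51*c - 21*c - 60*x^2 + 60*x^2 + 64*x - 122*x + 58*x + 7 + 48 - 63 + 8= -12*c^3 - 54*c^2 + 60*c*x^2 - 54*c + x*(-22*c^2 - 6*c)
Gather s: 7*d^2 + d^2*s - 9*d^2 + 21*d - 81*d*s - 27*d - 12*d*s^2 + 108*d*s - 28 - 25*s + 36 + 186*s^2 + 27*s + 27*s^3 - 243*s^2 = -2*d^2 - 6*d + 27*s^3 + s^2*(-12*d - 57) + s*(d^2 + 27*d + 2) + 8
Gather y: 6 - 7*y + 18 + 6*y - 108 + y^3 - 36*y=y^3 - 37*y - 84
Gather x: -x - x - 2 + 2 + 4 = 4 - 2*x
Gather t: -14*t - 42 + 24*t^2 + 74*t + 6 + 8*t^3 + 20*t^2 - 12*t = 8*t^3 + 44*t^2 + 48*t - 36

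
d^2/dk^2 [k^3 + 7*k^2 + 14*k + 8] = 6*k + 14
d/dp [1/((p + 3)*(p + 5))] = 2*(-p - 4)/(p^4 + 16*p^3 + 94*p^2 + 240*p + 225)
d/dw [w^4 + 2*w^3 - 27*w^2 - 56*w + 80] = 4*w^3 + 6*w^2 - 54*w - 56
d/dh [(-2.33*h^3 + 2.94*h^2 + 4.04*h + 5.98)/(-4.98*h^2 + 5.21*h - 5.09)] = (11.6034*h^4 - 24.2786*h^3 + 71.0157*h^2 + 29.6316*h - 51.7194)/(24.8004*h^4 - 51.8916*h^3 + 77.8405*h^2 - 53.0378*h + 25.9081)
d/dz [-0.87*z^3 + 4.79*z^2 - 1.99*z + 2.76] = -2.61*z^2 + 9.58*z - 1.99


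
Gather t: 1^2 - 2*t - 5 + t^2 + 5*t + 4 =t^2 + 3*t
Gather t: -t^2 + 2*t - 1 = -t^2 + 2*t - 1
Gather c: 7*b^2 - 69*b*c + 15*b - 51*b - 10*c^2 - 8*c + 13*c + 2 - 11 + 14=7*b^2 - 36*b - 10*c^2 + c*(5 - 69*b) + 5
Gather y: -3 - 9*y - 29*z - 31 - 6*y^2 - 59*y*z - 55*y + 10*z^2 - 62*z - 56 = -6*y^2 + y*(-59*z - 64) + 10*z^2 - 91*z - 90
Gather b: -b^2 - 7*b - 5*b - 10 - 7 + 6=-b^2 - 12*b - 11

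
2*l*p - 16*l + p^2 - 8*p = (2*l + p)*(p - 8)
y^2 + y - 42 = (y - 6)*(y + 7)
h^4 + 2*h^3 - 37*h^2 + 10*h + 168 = (h - 4)*(h - 3)*(h + 2)*(h + 7)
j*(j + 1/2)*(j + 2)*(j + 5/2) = j^4 + 5*j^3 + 29*j^2/4 + 5*j/2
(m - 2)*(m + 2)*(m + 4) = m^3 + 4*m^2 - 4*m - 16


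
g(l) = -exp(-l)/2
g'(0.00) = 0.50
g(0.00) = -0.50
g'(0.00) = 0.50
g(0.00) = -0.50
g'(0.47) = 0.31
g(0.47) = -0.31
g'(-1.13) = 1.55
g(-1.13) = -1.55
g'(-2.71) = 7.51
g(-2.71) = -7.51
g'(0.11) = 0.45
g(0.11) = -0.45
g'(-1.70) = 2.74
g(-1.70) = -2.74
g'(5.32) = 0.00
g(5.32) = -0.00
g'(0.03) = 0.49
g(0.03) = -0.49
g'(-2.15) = 4.29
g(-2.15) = -4.29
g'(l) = exp(-l)/2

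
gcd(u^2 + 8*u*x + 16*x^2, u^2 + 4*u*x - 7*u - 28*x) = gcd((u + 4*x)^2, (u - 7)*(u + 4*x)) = u + 4*x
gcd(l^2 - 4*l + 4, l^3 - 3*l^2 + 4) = l^2 - 4*l + 4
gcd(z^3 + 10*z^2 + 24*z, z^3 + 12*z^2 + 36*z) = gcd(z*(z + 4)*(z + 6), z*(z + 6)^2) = z^2 + 6*z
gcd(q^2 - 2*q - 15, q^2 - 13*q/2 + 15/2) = q - 5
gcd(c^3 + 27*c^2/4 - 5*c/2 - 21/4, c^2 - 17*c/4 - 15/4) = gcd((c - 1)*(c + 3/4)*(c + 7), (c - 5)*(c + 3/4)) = c + 3/4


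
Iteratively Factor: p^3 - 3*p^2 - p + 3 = (p - 3)*(p^2 - 1) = (p - 3)*(p - 1)*(p + 1)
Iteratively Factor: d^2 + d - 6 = (d - 2)*(d + 3)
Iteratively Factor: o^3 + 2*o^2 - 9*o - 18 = (o + 3)*(o^2 - o - 6) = (o + 2)*(o + 3)*(o - 3)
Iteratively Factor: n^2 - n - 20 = (n - 5)*(n + 4)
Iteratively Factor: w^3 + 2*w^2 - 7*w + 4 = (w + 4)*(w^2 - 2*w + 1) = (w - 1)*(w + 4)*(w - 1)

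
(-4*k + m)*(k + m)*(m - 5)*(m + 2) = -4*k^2*m^2 + 12*k^2*m + 40*k^2 - 3*k*m^3 + 9*k*m^2 + 30*k*m + m^4 - 3*m^3 - 10*m^2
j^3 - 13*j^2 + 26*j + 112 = (j - 8)*(j - 7)*(j + 2)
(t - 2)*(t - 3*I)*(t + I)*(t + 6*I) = t^4 - 2*t^3 + 4*I*t^3 + 15*t^2 - 8*I*t^2 - 30*t + 18*I*t - 36*I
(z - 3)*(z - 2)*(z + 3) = z^3 - 2*z^2 - 9*z + 18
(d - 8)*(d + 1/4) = d^2 - 31*d/4 - 2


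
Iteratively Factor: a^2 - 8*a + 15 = (a - 5)*(a - 3)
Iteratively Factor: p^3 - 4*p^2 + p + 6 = (p + 1)*(p^2 - 5*p + 6) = (p - 2)*(p + 1)*(p - 3)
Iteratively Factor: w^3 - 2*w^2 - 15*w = (w + 3)*(w^2 - 5*w) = w*(w + 3)*(w - 5)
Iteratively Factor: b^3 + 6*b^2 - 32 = (b + 4)*(b^2 + 2*b - 8) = (b + 4)^2*(b - 2)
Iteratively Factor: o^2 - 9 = (o + 3)*(o - 3)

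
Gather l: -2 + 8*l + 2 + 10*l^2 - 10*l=10*l^2 - 2*l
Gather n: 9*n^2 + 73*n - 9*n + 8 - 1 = 9*n^2 + 64*n + 7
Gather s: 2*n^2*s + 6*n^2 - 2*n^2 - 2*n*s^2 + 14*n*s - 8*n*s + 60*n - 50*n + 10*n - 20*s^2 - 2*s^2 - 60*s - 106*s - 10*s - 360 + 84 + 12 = 4*n^2 + 20*n + s^2*(-2*n - 22) + s*(2*n^2 + 6*n - 176) - 264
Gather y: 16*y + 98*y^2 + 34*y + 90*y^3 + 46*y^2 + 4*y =90*y^3 + 144*y^2 + 54*y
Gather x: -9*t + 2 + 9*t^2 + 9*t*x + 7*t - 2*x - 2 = 9*t^2 - 2*t + x*(9*t - 2)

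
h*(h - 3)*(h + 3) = h^3 - 9*h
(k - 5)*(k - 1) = k^2 - 6*k + 5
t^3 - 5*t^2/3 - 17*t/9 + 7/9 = (t - 7/3)*(t - 1/3)*(t + 1)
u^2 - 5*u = u*(u - 5)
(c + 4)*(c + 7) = c^2 + 11*c + 28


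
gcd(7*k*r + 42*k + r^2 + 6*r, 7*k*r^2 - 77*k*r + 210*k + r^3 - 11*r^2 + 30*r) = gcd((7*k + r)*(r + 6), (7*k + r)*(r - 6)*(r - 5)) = 7*k + r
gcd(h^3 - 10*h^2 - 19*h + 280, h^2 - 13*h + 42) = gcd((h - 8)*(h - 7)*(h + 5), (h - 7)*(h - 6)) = h - 7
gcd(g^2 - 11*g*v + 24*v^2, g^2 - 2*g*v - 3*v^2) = -g + 3*v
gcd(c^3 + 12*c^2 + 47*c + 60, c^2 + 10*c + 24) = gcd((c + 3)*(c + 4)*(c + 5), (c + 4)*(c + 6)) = c + 4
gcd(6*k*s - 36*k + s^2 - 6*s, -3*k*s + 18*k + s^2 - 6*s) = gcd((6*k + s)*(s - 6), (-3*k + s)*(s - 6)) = s - 6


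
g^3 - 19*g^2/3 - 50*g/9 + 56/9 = (g - 7)*(g - 2/3)*(g + 4/3)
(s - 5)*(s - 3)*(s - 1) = s^3 - 9*s^2 + 23*s - 15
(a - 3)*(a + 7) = a^2 + 4*a - 21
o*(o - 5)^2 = o^3 - 10*o^2 + 25*o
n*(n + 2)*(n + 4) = n^3 + 6*n^2 + 8*n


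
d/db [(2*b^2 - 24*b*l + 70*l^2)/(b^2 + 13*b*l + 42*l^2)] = 2*l*(25*b^2 + 14*b*l - 959*l^2)/(b^4 + 26*b^3*l + 253*b^2*l^2 + 1092*b*l^3 + 1764*l^4)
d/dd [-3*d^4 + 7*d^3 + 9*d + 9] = -12*d^3 + 21*d^2 + 9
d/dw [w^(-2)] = -2/w^3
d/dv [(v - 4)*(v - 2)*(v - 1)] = 3*v^2 - 14*v + 14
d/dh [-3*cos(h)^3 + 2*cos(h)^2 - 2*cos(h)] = (9*cos(h)^2 - 4*cos(h) + 2)*sin(h)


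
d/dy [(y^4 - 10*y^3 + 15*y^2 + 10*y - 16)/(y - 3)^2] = 2*(y^4 - 11*y^3 + 45*y^2 - 50*y + 1)/(y^3 - 9*y^2 + 27*y - 27)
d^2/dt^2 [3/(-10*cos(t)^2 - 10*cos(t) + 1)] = 30*(40*sin(t)^4 - 34*sin(t)^2 - 73*cos(t)/2 + 15*cos(3*t)/2 - 28)/(-10*sin(t)^2 + 10*cos(t) + 9)^3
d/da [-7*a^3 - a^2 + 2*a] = -21*a^2 - 2*a + 2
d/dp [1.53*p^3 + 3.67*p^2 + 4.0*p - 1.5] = 4.59*p^2 + 7.34*p + 4.0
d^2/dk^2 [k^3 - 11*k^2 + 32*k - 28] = 6*k - 22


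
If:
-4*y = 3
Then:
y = -3/4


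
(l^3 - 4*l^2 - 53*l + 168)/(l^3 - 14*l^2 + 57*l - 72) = (l + 7)/(l - 3)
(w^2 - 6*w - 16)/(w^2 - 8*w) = (w + 2)/w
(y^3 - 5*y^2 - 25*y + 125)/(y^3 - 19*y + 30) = (y^2 - 10*y + 25)/(y^2 - 5*y + 6)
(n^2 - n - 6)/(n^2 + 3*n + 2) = (n - 3)/(n + 1)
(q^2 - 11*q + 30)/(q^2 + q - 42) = (q - 5)/(q + 7)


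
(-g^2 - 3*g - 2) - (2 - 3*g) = -g^2 - 4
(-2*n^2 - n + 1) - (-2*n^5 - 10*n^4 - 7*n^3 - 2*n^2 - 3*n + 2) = 2*n^5 + 10*n^4 + 7*n^3 + 2*n - 1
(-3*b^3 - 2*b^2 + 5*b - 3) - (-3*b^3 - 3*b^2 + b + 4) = b^2 + 4*b - 7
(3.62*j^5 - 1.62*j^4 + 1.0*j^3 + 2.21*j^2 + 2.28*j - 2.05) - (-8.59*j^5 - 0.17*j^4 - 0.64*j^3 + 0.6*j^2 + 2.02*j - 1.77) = 12.21*j^5 - 1.45*j^4 + 1.64*j^3 + 1.61*j^2 + 0.26*j - 0.28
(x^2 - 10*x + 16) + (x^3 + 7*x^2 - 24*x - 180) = x^3 + 8*x^2 - 34*x - 164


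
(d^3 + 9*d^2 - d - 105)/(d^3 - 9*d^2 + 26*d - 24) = (d^2 + 12*d + 35)/(d^2 - 6*d + 8)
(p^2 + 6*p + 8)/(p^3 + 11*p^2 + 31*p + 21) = (p^2 + 6*p + 8)/(p^3 + 11*p^2 + 31*p + 21)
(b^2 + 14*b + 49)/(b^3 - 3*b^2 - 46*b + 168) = (b + 7)/(b^2 - 10*b + 24)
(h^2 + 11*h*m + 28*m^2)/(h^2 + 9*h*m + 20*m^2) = (h + 7*m)/(h + 5*m)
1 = 1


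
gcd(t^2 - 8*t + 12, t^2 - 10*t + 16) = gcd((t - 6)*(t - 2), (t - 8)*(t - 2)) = t - 2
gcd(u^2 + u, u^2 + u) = u^2 + u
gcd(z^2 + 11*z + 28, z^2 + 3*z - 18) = 1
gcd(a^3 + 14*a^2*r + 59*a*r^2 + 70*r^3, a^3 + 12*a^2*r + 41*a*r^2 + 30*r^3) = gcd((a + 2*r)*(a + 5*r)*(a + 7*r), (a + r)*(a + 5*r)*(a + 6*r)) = a + 5*r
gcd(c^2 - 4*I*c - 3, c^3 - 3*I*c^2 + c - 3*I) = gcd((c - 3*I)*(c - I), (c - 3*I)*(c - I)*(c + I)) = c^2 - 4*I*c - 3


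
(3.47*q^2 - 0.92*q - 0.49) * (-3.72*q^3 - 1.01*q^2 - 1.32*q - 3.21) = -12.9084*q^5 - 0.0823*q^4 - 1.8284*q^3 - 9.4294*q^2 + 3.6*q + 1.5729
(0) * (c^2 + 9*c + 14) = 0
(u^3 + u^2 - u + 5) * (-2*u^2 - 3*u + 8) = -2*u^5 - 5*u^4 + 7*u^3 + u^2 - 23*u + 40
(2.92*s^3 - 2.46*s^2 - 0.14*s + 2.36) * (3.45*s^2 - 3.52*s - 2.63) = 10.074*s^5 - 18.7654*s^4 + 0.496600000000001*s^3 + 15.1046*s^2 - 7.939*s - 6.2068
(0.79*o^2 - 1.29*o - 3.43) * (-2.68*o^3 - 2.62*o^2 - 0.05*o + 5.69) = -2.1172*o^5 + 1.3874*o^4 + 12.5327*o^3 + 13.5462*o^2 - 7.1686*o - 19.5167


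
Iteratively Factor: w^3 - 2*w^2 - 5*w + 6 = (w - 1)*(w^2 - w - 6) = (w - 1)*(w + 2)*(w - 3)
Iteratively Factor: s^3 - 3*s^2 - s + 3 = (s - 3)*(s^2 - 1) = (s - 3)*(s + 1)*(s - 1)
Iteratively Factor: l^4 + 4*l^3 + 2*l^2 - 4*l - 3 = (l - 1)*(l^3 + 5*l^2 + 7*l + 3) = (l - 1)*(l + 1)*(l^2 + 4*l + 3) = (l - 1)*(l + 1)*(l + 3)*(l + 1)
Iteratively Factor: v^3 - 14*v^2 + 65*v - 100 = (v - 5)*(v^2 - 9*v + 20) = (v - 5)*(v - 4)*(v - 5)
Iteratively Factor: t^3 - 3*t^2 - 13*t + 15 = (t - 1)*(t^2 - 2*t - 15) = (t - 5)*(t - 1)*(t + 3)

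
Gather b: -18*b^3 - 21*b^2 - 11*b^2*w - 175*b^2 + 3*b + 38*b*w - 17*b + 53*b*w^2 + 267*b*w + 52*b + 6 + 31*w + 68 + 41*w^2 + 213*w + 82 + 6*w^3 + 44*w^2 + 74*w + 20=-18*b^3 + b^2*(-11*w - 196) + b*(53*w^2 + 305*w + 38) + 6*w^3 + 85*w^2 + 318*w + 176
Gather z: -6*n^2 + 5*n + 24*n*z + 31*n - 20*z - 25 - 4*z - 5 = -6*n^2 + 36*n + z*(24*n - 24) - 30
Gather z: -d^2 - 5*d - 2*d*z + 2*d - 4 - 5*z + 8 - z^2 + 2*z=-d^2 - 3*d - z^2 + z*(-2*d - 3) + 4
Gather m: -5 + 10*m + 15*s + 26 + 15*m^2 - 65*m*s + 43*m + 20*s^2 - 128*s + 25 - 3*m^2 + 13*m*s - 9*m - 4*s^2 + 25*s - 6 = 12*m^2 + m*(44 - 52*s) + 16*s^2 - 88*s + 40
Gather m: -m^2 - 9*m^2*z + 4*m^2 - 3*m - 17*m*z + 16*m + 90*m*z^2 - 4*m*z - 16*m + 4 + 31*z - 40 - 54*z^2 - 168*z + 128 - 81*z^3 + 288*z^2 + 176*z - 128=m^2*(3 - 9*z) + m*(90*z^2 - 21*z - 3) - 81*z^3 + 234*z^2 + 39*z - 36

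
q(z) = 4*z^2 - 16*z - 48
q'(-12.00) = -112.00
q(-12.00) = 720.00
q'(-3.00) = -40.00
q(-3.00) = 36.00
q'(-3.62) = -44.96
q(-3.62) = 62.34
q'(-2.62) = -36.96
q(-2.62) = 21.38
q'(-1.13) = -25.04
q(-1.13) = -24.81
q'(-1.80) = -30.40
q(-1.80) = -6.24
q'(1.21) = -6.32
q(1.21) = -61.50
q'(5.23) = 25.84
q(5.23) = -22.27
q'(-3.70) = -45.60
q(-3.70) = 65.96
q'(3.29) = 10.32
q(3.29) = -57.34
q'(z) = 8*z - 16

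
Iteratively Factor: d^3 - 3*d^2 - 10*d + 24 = (d - 2)*(d^2 - d - 12) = (d - 4)*(d - 2)*(d + 3)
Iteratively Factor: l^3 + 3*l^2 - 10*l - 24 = (l + 4)*(l^2 - l - 6) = (l + 2)*(l + 4)*(l - 3)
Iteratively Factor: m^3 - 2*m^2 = (m)*(m^2 - 2*m) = m*(m - 2)*(m)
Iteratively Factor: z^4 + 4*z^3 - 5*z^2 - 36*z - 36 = (z + 2)*(z^3 + 2*z^2 - 9*z - 18) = (z - 3)*(z + 2)*(z^2 + 5*z + 6) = (z - 3)*(z + 2)^2*(z + 3)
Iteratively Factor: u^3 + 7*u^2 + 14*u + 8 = (u + 1)*(u^2 + 6*u + 8) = (u + 1)*(u + 2)*(u + 4)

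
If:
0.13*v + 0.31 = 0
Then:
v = -2.38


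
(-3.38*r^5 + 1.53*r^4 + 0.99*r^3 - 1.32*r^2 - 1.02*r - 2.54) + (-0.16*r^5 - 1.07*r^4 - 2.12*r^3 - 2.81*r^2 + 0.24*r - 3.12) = -3.54*r^5 + 0.46*r^4 - 1.13*r^3 - 4.13*r^2 - 0.78*r - 5.66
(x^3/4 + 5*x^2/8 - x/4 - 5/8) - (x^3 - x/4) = -3*x^3/4 + 5*x^2/8 - 5/8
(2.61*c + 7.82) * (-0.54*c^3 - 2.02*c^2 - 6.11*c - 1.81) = -1.4094*c^4 - 9.495*c^3 - 31.7435*c^2 - 52.5043*c - 14.1542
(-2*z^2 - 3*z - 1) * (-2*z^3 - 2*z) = 4*z^5 + 6*z^4 + 6*z^3 + 6*z^2 + 2*z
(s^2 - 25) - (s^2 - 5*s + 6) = 5*s - 31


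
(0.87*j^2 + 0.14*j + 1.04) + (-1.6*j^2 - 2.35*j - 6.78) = -0.73*j^2 - 2.21*j - 5.74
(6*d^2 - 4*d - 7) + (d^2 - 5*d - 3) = 7*d^2 - 9*d - 10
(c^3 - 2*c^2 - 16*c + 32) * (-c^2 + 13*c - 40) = -c^5 + 15*c^4 - 50*c^3 - 160*c^2 + 1056*c - 1280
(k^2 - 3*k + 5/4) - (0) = k^2 - 3*k + 5/4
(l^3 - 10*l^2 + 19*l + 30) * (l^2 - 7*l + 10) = l^5 - 17*l^4 + 99*l^3 - 203*l^2 - 20*l + 300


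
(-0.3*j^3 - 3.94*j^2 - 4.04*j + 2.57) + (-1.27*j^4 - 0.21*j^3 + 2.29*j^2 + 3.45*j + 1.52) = -1.27*j^4 - 0.51*j^3 - 1.65*j^2 - 0.59*j + 4.09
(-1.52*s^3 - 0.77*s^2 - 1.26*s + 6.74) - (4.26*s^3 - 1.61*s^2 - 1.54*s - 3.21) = -5.78*s^3 + 0.84*s^2 + 0.28*s + 9.95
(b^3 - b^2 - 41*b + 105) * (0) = 0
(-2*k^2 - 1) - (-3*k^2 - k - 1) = k^2 + k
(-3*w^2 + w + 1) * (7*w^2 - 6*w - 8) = -21*w^4 + 25*w^3 + 25*w^2 - 14*w - 8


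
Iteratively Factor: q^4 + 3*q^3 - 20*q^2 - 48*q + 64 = (q + 4)*(q^3 - q^2 - 16*q + 16) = (q + 4)^2*(q^2 - 5*q + 4) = (q - 4)*(q + 4)^2*(q - 1)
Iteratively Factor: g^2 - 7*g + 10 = (g - 5)*(g - 2)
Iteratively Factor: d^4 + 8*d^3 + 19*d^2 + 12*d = (d)*(d^3 + 8*d^2 + 19*d + 12) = d*(d + 1)*(d^2 + 7*d + 12) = d*(d + 1)*(d + 3)*(d + 4)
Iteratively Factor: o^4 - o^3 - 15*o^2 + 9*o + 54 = (o - 3)*(o^3 + 2*o^2 - 9*o - 18) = (o - 3)*(o + 2)*(o^2 - 9) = (o - 3)*(o + 2)*(o + 3)*(o - 3)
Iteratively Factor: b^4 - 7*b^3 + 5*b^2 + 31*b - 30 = (b - 5)*(b^3 - 2*b^2 - 5*b + 6) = (b - 5)*(b - 1)*(b^2 - b - 6) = (b - 5)*(b - 3)*(b - 1)*(b + 2)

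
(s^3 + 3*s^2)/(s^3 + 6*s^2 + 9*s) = s/(s + 3)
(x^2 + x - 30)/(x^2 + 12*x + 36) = (x - 5)/(x + 6)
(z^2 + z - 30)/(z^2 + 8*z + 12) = (z - 5)/(z + 2)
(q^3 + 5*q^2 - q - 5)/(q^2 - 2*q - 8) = (-q^3 - 5*q^2 + q + 5)/(-q^2 + 2*q + 8)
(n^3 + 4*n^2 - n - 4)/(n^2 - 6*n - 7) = (n^2 + 3*n - 4)/(n - 7)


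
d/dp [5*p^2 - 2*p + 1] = 10*p - 2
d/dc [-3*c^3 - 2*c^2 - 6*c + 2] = -9*c^2 - 4*c - 6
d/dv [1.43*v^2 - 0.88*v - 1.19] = 2.86*v - 0.88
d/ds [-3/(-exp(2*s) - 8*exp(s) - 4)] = 6*(-exp(s) - 4)*exp(s)/(exp(2*s) + 8*exp(s) + 4)^2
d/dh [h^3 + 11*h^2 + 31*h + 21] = 3*h^2 + 22*h + 31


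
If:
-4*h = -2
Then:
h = 1/2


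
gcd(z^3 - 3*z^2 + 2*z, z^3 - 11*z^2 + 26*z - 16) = z^2 - 3*z + 2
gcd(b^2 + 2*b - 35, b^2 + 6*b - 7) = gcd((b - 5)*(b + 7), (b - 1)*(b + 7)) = b + 7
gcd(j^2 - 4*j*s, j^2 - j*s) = j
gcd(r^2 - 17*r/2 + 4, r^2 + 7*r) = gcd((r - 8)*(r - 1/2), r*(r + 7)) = 1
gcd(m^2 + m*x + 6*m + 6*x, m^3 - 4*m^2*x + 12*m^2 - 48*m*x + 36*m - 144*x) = m + 6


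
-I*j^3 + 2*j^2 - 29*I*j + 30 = (j - 5*I)*(j + 6*I)*(-I*j + 1)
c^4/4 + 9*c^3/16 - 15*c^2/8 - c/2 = c*(c/4 + 1)*(c - 2)*(c + 1/4)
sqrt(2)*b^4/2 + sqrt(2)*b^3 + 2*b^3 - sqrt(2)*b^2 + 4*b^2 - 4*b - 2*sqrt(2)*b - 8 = (b + 2)*(b - sqrt(2))*(b + 2*sqrt(2))*(sqrt(2)*b/2 + 1)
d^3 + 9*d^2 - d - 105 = (d - 3)*(d + 5)*(d + 7)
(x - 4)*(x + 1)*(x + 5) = x^3 + 2*x^2 - 19*x - 20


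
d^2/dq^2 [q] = 0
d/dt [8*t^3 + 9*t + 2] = 24*t^2 + 9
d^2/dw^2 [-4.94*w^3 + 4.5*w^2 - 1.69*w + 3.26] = 9.0 - 29.64*w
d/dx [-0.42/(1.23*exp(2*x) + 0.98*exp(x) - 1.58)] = (1.0332*exp(x) + 0.4116)*exp(x)/(1.23*exp(2*x) + 0.98*exp(x) - 1.58)^2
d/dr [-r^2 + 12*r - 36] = 12 - 2*r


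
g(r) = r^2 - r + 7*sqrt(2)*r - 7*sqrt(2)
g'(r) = 2*r - 1 + 7*sqrt(2)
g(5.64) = 72.10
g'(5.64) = 20.18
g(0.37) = -6.47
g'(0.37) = 9.64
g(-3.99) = -29.49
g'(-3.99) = 0.92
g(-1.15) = -18.81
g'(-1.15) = 6.60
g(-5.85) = -27.74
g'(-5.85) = -2.80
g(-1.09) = -18.41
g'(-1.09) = 6.72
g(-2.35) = -25.29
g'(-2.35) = 4.20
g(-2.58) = -26.20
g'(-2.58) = 3.74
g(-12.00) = 27.31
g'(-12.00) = -15.10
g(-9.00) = -8.99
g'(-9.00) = -9.10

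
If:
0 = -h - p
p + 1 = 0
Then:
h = 1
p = -1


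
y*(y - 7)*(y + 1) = y^3 - 6*y^2 - 7*y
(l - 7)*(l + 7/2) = l^2 - 7*l/2 - 49/2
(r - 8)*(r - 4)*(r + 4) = r^3 - 8*r^2 - 16*r + 128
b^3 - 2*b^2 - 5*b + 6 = (b - 3)*(b - 1)*(b + 2)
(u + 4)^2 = u^2 + 8*u + 16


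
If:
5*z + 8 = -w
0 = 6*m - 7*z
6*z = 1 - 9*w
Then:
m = -511/234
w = 53/39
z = -73/39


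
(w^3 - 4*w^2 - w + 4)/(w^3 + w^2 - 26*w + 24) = (w + 1)/(w + 6)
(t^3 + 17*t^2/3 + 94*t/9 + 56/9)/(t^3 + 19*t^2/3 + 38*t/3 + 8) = (t + 7/3)/(t + 3)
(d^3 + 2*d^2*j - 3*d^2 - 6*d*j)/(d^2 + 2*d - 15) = d*(d + 2*j)/(d + 5)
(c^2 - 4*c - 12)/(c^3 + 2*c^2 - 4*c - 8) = (c - 6)/(c^2 - 4)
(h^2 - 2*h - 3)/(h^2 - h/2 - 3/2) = 2*(h - 3)/(2*h - 3)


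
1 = 1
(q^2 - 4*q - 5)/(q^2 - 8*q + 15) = (q + 1)/(q - 3)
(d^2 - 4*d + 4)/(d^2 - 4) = (d - 2)/(d + 2)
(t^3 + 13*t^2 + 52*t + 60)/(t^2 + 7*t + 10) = t + 6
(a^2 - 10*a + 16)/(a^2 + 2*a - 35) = (a^2 - 10*a + 16)/(a^2 + 2*a - 35)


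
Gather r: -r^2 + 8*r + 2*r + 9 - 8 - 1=-r^2 + 10*r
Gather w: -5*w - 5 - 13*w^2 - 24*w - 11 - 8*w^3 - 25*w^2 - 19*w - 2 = -8*w^3 - 38*w^2 - 48*w - 18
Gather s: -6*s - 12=-6*s - 12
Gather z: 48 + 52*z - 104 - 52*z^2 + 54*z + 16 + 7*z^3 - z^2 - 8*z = 7*z^3 - 53*z^2 + 98*z - 40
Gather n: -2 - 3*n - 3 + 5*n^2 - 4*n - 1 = 5*n^2 - 7*n - 6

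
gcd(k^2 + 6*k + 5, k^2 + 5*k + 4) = k + 1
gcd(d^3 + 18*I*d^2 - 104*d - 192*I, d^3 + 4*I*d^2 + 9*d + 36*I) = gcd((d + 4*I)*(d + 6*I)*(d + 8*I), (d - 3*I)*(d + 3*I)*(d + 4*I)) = d + 4*I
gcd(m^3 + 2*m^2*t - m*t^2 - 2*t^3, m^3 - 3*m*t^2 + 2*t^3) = -m^2 - m*t + 2*t^2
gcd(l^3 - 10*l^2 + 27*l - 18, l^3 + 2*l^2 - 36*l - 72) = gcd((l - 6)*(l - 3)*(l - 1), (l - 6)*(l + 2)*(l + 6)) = l - 6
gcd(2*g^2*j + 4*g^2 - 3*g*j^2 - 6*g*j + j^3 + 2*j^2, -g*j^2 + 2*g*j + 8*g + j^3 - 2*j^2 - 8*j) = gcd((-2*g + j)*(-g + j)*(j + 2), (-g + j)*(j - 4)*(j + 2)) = g*j + 2*g - j^2 - 2*j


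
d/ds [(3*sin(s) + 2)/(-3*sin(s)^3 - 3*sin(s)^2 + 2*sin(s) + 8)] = (18*sin(s)^3 + 27*sin(s)^2 + 12*sin(s) + 20)*cos(s)/(3*sin(s)^3 + 3*sin(s)^2 - 2*sin(s) - 8)^2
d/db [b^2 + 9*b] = 2*b + 9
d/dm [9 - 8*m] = -8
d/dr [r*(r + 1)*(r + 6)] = 3*r^2 + 14*r + 6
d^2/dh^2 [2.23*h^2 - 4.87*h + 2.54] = 4.46000000000000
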